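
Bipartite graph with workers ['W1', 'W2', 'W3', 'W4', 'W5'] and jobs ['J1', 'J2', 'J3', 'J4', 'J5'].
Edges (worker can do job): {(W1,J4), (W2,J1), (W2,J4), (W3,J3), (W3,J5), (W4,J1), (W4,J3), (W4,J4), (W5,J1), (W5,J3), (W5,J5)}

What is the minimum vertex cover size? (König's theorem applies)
Minimum vertex cover size = 4

By König's theorem: in bipartite graphs,
min vertex cover = max matching = 4

Maximum matching has size 4, so minimum vertex cover also has size 4.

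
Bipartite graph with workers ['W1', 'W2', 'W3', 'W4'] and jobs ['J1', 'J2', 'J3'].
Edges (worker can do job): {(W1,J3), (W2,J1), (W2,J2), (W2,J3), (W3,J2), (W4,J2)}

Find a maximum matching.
Matching: {(W1,J3), (W2,J1), (W4,J2)}

Maximum matching (size 3):
  W1 → J3
  W2 → J1
  W4 → J2

Each worker is assigned to at most one job, and each job to at most one worker.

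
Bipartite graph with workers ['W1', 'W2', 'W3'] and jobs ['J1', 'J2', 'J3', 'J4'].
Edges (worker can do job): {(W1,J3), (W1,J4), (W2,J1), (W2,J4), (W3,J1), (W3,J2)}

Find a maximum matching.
Matching: {(W1,J4), (W2,J1), (W3,J2)}

Maximum matching (size 3):
  W1 → J4
  W2 → J1
  W3 → J2

Each worker is assigned to at most one job, and each job to at most one worker.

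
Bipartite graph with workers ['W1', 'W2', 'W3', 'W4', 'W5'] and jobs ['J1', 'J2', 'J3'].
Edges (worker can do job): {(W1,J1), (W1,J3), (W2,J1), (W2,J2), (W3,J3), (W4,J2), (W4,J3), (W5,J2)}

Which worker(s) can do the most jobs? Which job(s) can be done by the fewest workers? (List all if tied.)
Most versatile: W1, W2, W4 (2 jobs); Least covered: J1 (2 workers)

Worker degrees (jobs they can do): W1:2, W2:2, W3:1, W4:2, W5:1
Job degrees (workers who can do it): J1:2, J2:3, J3:3

Maximum worker degree is 2, achieved by: W1, W2, W4
Minimum job degree is 2, achieved by: J1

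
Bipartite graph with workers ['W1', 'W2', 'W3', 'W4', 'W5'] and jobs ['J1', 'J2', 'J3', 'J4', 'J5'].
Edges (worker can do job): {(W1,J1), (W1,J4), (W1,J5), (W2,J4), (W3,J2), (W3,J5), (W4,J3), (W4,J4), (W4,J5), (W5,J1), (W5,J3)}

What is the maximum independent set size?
Maximum independent set = 5

By König's theorem:
- Min vertex cover = Max matching = 5
- Max independent set = Total vertices - Min vertex cover
- Max independent set = 10 - 5 = 5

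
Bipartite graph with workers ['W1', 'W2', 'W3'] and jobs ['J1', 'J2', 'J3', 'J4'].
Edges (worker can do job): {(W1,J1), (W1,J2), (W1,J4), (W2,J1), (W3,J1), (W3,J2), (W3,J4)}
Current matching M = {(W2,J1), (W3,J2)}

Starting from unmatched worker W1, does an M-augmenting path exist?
Yes: W1 → J4

An M-augmenting path alternates non-matching / matching edges, starting and ending at unmatched vertices.
Path: W1 → J4
(J4 is unmatched in M, so the path is augmenting.)
Flipping edges along this path would increase |M| from 2 to 3.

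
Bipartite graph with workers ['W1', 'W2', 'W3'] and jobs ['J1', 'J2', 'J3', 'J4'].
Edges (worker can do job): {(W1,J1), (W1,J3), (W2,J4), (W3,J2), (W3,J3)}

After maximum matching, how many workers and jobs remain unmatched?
Unmatched: 0 workers, 1 jobs

Maximum matching size: 3
Workers: 3 total, 3 matched, 0 unmatched
Jobs: 4 total, 3 matched, 1 unmatched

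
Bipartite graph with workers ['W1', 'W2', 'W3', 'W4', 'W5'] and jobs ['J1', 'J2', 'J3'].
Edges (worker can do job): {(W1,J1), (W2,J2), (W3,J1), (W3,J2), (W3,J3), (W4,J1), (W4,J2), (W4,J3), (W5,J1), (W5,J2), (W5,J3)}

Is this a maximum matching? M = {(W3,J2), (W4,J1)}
No, size 2 is not maximum

Proposed matching has size 2.
Maximum matching size for this graph: 3.

This is NOT maximum - can be improved to size 3.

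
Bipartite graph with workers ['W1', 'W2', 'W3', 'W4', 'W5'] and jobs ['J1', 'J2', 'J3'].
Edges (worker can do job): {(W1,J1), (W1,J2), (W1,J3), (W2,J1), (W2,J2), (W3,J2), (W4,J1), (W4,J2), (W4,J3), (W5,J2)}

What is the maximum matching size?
Maximum matching size = 3

Maximum matching: {(W1,J1), (W3,J2), (W4,J3)}
Size: 3

This assigns 3 workers to 3 distinct jobs.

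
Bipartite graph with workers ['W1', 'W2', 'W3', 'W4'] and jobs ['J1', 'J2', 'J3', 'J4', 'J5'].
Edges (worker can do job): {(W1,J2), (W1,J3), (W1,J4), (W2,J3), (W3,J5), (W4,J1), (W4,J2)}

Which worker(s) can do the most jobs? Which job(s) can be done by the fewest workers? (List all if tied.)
Most versatile: W1 (3 jobs); Least covered: J1, J4, J5 (1 workers)

Worker degrees (jobs they can do): W1:3, W2:1, W3:1, W4:2
Job degrees (workers who can do it): J1:1, J2:2, J3:2, J4:1, J5:1

Maximum worker degree is 3, achieved by: W1
Minimum job degree is 1, achieved by: J1, J4, J5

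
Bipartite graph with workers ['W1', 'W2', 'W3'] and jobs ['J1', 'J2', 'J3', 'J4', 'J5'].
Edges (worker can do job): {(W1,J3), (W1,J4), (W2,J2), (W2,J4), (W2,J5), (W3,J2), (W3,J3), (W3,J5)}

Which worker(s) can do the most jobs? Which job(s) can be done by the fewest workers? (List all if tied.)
Most versatile: W2, W3 (3 jobs); Least covered: J1 (0 workers)

Worker degrees (jobs they can do): W1:2, W2:3, W3:3
Job degrees (workers who can do it): J1:0, J2:2, J3:2, J4:2, J5:2

Maximum worker degree is 3, achieved by: W2, W3
Minimum job degree is 0, achieved by: J1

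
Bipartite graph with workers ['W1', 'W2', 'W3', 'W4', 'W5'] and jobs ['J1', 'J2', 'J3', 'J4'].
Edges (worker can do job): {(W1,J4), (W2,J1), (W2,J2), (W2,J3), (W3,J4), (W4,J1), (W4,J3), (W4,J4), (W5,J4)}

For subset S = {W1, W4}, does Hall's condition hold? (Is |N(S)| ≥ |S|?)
Yes: |N(S)| = 3, |S| = 2

Subset S = {W1, W4}
Neighbors N(S) = {J1, J3, J4}

|N(S)| = 3, |S| = 2
Hall's condition: |N(S)| ≥ |S| is satisfied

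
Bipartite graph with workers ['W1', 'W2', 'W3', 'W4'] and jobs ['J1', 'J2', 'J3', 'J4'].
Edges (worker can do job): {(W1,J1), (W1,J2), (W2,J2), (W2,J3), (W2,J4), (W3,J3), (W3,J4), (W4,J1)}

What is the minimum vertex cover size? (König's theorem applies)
Minimum vertex cover size = 4

By König's theorem: in bipartite graphs,
min vertex cover = max matching = 4

Maximum matching has size 4, so minimum vertex cover also has size 4.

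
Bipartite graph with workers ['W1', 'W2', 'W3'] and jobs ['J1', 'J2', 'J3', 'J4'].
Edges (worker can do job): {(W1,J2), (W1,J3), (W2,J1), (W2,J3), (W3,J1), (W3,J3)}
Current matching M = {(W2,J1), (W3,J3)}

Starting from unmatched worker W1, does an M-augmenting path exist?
Yes: W1 → J2

An M-augmenting path alternates non-matching / matching edges, starting and ending at unmatched vertices.
Path: W1 → J2
(J2 is unmatched in M, so the path is augmenting.)
Flipping edges along this path would increase |M| from 2 to 3.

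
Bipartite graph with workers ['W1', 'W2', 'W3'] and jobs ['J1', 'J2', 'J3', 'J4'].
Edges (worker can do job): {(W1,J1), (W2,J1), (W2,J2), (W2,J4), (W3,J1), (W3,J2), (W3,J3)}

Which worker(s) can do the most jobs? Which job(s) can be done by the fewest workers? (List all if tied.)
Most versatile: W2, W3 (3 jobs); Least covered: J3, J4 (1 workers)

Worker degrees (jobs they can do): W1:1, W2:3, W3:3
Job degrees (workers who can do it): J1:3, J2:2, J3:1, J4:1

Maximum worker degree is 3, achieved by: W2, W3
Minimum job degree is 1, achieved by: J3, J4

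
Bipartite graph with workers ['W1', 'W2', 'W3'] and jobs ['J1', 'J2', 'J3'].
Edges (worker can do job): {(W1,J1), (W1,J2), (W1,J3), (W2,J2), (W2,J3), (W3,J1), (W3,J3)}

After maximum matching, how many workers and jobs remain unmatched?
Unmatched: 0 workers, 0 jobs

Maximum matching size: 3
Workers: 3 total, 3 matched, 0 unmatched
Jobs: 3 total, 3 matched, 0 unmatched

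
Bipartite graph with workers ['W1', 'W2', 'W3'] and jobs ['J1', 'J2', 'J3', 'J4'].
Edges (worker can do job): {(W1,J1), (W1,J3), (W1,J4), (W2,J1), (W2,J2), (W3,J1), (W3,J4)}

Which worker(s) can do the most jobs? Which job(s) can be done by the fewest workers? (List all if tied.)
Most versatile: W1 (3 jobs); Least covered: J2, J3 (1 workers)

Worker degrees (jobs they can do): W1:3, W2:2, W3:2
Job degrees (workers who can do it): J1:3, J2:1, J3:1, J4:2

Maximum worker degree is 3, achieved by: W1
Minimum job degree is 1, achieved by: J2, J3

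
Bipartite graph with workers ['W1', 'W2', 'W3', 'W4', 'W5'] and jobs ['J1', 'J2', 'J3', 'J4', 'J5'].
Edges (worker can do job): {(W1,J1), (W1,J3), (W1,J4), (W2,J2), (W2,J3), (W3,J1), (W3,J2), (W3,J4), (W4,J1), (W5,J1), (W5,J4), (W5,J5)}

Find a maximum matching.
Matching: {(W1,J4), (W2,J3), (W3,J2), (W4,J1), (W5,J5)}

Maximum matching (size 5):
  W1 → J4
  W2 → J3
  W3 → J2
  W4 → J1
  W5 → J5

Each worker is assigned to at most one job, and each job to at most one worker.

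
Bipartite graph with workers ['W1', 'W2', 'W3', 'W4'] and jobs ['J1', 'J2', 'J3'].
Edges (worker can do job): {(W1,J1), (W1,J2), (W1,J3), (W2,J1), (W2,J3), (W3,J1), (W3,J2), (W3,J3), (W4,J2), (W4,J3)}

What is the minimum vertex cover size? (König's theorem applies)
Minimum vertex cover size = 3

By König's theorem: in bipartite graphs,
min vertex cover = max matching = 3

Maximum matching has size 3, so minimum vertex cover also has size 3.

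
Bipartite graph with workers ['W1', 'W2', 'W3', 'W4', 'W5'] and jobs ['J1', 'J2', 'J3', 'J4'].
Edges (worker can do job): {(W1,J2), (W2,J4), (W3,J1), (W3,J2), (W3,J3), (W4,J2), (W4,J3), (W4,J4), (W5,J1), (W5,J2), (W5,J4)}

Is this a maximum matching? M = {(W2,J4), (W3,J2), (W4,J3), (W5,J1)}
Yes, size 4 is maximum

Proposed matching has size 4.
Maximum matching size for this graph: 4.

This is a maximum matching.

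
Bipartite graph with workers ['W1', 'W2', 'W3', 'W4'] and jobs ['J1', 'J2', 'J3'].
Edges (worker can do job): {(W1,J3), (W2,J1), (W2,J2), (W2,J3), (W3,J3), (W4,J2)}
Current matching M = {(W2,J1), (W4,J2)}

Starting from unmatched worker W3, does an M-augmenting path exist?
Yes: W3 → J3

An M-augmenting path alternates non-matching / matching edges, starting and ending at unmatched vertices.
Path: W3 → J3
(J3 is unmatched in M, so the path is augmenting.)
Flipping edges along this path would increase |M| from 2 to 3.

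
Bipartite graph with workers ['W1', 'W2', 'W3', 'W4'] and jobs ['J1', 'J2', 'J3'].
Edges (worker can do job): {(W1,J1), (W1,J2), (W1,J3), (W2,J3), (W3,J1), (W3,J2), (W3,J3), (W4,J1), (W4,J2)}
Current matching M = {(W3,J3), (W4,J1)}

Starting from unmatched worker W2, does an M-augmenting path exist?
Yes: W2 → J3 → W3 → J1 → W4 → J2

An M-augmenting path alternates non-matching / matching edges, starting and ending at unmatched vertices.
Path: W2 → J3 → W3 → J1 → W4 → J2
(J2 is unmatched in M, so the path is augmenting.)
Flipping edges along this path would increase |M| from 2 to 3.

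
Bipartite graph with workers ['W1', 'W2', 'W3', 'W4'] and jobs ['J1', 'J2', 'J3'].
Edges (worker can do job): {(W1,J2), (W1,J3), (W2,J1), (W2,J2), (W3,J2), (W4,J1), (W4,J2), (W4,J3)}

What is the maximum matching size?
Maximum matching size = 3

Maximum matching: {(W1,J3), (W3,J2), (W4,J1)}
Size: 3

This assigns 3 workers to 3 distinct jobs.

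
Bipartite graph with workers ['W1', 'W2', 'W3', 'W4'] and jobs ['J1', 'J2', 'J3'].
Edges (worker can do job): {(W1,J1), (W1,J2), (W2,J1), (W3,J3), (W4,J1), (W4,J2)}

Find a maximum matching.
Matching: {(W1,J1), (W3,J3), (W4,J2)}

Maximum matching (size 3):
  W1 → J1
  W3 → J3
  W4 → J2

Each worker is assigned to at most one job, and each job to at most one worker.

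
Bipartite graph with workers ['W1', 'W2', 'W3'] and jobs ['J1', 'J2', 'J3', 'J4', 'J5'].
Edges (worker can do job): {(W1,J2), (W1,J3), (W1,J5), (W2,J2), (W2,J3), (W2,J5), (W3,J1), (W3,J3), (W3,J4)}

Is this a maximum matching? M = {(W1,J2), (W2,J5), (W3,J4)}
Yes, size 3 is maximum

Proposed matching has size 3.
Maximum matching size for this graph: 3.

This is a maximum matching.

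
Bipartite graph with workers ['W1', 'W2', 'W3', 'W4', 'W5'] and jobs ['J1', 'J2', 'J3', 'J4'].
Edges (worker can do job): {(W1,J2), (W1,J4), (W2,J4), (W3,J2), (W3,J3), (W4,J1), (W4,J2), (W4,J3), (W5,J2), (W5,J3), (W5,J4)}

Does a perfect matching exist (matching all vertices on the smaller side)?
Yes, perfect matching exists (size 4)

Perfect matching: {(W1,J4), (W3,J3), (W4,J1), (W5,J2)}
All 4 vertices on the smaller side are matched.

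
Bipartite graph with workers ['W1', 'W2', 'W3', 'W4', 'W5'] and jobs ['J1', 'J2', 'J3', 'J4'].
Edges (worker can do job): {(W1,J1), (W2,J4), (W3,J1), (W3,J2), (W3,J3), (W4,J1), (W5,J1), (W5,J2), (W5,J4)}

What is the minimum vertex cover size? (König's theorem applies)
Minimum vertex cover size = 4

By König's theorem: in bipartite graphs,
min vertex cover = max matching = 4

Maximum matching has size 4, so minimum vertex cover also has size 4.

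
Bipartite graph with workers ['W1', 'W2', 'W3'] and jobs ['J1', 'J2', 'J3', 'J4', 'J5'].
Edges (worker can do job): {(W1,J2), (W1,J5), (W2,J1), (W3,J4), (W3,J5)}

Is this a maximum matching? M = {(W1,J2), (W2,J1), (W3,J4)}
Yes, size 3 is maximum

Proposed matching has size 3.
Maximum matching size for this graph: 3.

This is a maximum matching.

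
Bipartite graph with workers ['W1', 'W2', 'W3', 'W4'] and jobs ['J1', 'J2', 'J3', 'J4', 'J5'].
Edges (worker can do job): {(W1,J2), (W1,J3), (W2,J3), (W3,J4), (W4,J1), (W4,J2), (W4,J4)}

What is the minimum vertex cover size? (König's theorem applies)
Minimum vertex cover size = 4

By König's theorem: in bipartite graphs,
min vertex cover = max matching = 4

Maximum matching has size 4, so minimum vertex cover also has size 4.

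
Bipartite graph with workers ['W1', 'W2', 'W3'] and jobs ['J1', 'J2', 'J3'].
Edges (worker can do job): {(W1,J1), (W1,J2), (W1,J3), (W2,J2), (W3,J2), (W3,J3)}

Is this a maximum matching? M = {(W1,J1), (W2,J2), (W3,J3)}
Yes, size 3 is maximum

Proposed matching has size 3.
Maximum matching size for this graph: 3.

This is a maximum matching.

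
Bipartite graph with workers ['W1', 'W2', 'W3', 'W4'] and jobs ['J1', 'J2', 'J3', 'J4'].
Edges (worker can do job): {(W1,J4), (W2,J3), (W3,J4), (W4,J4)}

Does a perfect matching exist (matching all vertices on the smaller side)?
No, maximum matching has size 2 < 4

Maximum matching has size 2, need 4 for perfect matching.
Unmatched workers: ['W3', 'W1']
Unmatched jobs: ['J1', 'J2']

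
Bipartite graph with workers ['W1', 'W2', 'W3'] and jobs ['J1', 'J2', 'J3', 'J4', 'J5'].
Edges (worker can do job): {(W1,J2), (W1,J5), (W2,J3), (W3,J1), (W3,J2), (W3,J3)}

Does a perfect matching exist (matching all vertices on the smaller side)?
Yes, perfect matching exists (size 3)

Perfect matching: {(W1,J5), (W2,J3), (W3,J1)}
All 3 vertices on the smaller side are matched.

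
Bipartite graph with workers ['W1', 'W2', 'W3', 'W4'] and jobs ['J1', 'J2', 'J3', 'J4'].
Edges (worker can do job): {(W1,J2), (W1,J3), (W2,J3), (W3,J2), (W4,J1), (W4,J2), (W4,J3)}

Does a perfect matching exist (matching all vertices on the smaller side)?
No, maximum matching has size 3 < 4

Maximum matching has size 3, need 4 for perfect matching.
Unmatched workers: ['W2']
Unmatched jobs: ['J4']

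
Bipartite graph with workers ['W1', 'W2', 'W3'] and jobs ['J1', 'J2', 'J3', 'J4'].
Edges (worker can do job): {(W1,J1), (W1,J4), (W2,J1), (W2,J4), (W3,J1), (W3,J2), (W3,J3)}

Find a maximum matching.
Matching: {(W1,J4), (W2,J1), (W3,J3)}

Maximum matching (size 3):
  W1 → J4
  W2 → J1
  W3 → J3

Each worker is assigned to at most one job, and each job to at most one worker.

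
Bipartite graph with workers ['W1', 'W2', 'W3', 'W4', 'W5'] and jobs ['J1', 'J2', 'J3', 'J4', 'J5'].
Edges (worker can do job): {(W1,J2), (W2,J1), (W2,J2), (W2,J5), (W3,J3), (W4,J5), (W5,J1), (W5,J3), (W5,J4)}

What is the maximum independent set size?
Maximum independent set = 5

By König's theorem:
- Min vertex cover = Max matching = 5
- Max independent set = Total vertices - Min vertex cover
- Max independent set = 10 - 5 = 5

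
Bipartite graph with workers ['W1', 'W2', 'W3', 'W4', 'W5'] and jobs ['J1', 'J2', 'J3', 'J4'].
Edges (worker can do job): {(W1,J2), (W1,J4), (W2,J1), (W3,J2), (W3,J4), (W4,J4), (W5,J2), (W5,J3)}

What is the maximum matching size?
Maximum matching size = 4

Maximum matching: {(W2,J1), (W3,J2), (W4,J4), (W5,J3)}
Size: 4

This assigns 4 workers to 4 distinct jobs.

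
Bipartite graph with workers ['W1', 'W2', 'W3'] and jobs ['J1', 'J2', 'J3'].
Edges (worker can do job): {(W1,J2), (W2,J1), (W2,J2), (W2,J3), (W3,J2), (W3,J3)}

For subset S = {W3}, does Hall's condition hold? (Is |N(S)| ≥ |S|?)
Yes: |N(S)| = 2, |S| = 1

Subset S = {W3}
Neighbors N(S) = {J2, J3}

|N(S)| = 2, |S| = 1
Hall's condition: |N(S)| ≥ |S| is satisfied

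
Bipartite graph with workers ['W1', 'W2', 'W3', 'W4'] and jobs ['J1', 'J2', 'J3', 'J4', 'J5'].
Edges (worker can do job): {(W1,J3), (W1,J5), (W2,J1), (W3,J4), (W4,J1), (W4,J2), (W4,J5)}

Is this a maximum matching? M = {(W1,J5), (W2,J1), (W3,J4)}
No, size 3 is not maximum

Proposed matching has size 3.
Maximum matching size for this graph: 4.

This is NOT maximum - can be improved to size 4.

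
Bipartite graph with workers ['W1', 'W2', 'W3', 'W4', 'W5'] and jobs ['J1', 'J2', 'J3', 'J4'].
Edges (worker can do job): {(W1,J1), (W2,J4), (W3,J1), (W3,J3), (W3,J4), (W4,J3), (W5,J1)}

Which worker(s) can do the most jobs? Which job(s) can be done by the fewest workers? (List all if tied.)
Most versatile: W3 (3 jobs); Least covered: J2 (0 workers)

Worker degrees (jobs they can do): W1:1, W2:1, W3:3, W4:1, W5:1
Job degrees (workers who can do it): J1:3, J2:0, J3:2, J4:2

Maximum worker degree is 3, achieved by: W3
Minimum job degree is 0, achieved by: J2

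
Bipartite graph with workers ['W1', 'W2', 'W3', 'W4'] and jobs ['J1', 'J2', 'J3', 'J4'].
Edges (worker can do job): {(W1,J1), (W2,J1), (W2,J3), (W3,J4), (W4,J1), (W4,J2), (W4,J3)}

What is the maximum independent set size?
Maximum independent set = 4

By König's theorem:
- Min vertex cover = Max matching = 4
- Max independent set = Total vertices - Min vertex cover
- Max independent set = 8 - 4 = 4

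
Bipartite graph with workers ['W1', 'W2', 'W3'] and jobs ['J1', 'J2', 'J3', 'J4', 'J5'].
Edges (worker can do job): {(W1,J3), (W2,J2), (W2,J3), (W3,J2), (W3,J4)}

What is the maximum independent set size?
Maximum independent set = 5

By König's theorem:
- Min vertex cover = Max matching = 3
- Max independent set = Total vertices - Min vertex cover
- Max independent set = 8 - 3 = 5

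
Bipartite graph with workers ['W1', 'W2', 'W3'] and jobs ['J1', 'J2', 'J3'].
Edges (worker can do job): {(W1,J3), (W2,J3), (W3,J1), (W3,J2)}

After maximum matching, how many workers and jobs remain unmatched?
Unmatched: 1 workers, 1 jobs

Maximum matching size: 2
Workers: 3 total, 2 matched, 1 unmatched
Jobs: 3 total, 2 matched, 1 unmatched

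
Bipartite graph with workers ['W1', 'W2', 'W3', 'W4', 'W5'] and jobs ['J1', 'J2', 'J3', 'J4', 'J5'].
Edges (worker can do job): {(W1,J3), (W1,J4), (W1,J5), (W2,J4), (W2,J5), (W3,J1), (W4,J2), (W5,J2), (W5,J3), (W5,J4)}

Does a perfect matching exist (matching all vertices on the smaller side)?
Yes, perfect matching exists (size 5)

Perfect matching: {(W1,J5), (W2,J4), (W3,J1), (W4,J2), (W5,J3)}
All 5 vertices on the smaller side are matched.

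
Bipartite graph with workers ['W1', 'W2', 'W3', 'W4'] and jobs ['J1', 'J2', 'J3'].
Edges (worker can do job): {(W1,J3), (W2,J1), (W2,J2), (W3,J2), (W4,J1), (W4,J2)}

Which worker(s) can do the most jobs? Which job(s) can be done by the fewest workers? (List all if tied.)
Most versatile: W2, W4 (2 jobs); Least covered: J3 (1 workers)

Worker degrees (jobs they can do): W1:1, W2:2, W3:1, W4:2
Job degrees (workers who can do it): J1:2, J2:3, J3:1

Maximum worker degree is 2, achieved by: W2, W4
Minimum job degree is 1, achieved by: J3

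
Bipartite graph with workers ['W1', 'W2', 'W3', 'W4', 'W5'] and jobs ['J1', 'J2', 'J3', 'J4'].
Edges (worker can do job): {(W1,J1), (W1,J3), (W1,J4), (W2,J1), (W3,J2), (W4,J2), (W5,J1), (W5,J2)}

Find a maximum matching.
Matching: {(W1,J3), (W3,J2), (W5,J1)}

Maximum matching (size 3):
  W1 → J3
  W3 → J2
  W5 → J1

Each worker is assigned to at most one job, and each job to at most one worker.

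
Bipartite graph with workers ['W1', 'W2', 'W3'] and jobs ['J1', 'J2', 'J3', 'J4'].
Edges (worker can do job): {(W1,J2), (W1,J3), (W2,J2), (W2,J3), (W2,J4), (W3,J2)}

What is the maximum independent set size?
Maximum independent set = 4

By König's theorem:
- Min vertex cover = Max matching = 3
- Max independent set = Total vertices - Min vertex cover
- Max independent set = 7 - 3 = 4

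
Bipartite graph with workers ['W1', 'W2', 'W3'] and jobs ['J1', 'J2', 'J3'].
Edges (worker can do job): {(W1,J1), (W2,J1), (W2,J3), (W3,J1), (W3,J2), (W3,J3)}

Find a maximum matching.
Matching: {(W1,J1), (W2,J3), (W3,J2)}

Maximum matching (size 3):
  W1 → J1
  W2 → J3
  W3 → J2

Each worker is assigned to at most one job, and each job to at most one worker.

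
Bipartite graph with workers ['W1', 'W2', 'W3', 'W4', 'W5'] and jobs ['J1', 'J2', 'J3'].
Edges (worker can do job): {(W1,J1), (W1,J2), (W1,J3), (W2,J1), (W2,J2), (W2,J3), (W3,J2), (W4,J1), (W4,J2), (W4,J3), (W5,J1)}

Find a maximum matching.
Matching: {(W3,J2), (W4,J3), (W5,J1)}

Maximum matching (size 3):
  W3 → J2
  W4 → J3
  W5 → J1

Each worker is assigned to at most one job, and each job to at most one worker.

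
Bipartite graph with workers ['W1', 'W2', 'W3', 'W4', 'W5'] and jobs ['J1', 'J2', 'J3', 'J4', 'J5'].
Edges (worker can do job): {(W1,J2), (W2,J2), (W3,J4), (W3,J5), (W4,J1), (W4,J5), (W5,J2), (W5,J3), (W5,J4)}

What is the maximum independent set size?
Maximum independent set = 6

By König's theorem:
- Min vertex cover = Max matching = 4
- Max independent set = Total vertices - Min vertex cover
- Max independent set = 10 - 4 = 6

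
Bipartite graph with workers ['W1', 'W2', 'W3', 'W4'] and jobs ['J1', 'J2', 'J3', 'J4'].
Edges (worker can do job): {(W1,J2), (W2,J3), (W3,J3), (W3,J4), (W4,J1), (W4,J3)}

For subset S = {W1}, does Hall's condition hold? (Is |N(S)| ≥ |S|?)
Yes: |N(S)| = 1, |S| = 1

Subset S = {W1}
Neighbors N(S) = {J2}

|N(S)| = 1, |S| = 1
Hall's condition: |N(S)| ≥ |S| is satisfied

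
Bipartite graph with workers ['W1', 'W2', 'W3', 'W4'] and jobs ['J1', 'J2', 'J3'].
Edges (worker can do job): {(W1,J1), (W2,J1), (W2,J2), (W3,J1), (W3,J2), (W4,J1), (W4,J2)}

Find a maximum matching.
Matching: {(W3,J2), (W4,J1)}

Maximum matching (size 2):
  W3 → J2
  W4 → J1

Each worker is assigned to at most one job, and each job to at most one worker.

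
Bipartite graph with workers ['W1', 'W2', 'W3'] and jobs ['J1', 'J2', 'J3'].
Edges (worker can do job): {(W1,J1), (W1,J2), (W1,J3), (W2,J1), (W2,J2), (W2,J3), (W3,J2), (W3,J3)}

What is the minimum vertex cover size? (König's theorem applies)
Minimum vertex cover size = 3

By König's theorem: in bipartite graphs,
min vertex cover = max matching = 3

Maximum matching has size 3, so minimum vertex cover also has size 3.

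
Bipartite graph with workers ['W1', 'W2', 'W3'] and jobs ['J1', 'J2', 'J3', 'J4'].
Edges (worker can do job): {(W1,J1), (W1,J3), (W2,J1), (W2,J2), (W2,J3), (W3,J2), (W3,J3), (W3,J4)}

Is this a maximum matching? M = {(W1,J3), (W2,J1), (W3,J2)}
Yes, size 3 is maximum

Proposed matching has size 3.
Maximum matching size for this graph: 3.

This is a maximum matching.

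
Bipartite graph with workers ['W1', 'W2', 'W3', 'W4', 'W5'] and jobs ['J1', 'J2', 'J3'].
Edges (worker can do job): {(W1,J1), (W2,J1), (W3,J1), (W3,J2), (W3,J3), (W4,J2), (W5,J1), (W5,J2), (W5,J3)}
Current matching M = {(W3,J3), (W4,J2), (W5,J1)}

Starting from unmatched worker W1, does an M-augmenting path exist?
No augmenting path from W1

Alternating search from W1 reaches jobs: {J1, J2, J3}.
Every reachable job is already matched in M, and following those matched edges back to workers exposes no further unvisited jobs.
No M-augmenting path from W1 exists.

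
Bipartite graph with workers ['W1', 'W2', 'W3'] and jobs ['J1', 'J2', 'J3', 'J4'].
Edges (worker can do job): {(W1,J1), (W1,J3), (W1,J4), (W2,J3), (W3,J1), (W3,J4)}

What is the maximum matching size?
Maximum matching size = 3

Maximum matching: {(W1,J1), (W2,J3), (W3,J4)}
Size: 3

This assigns 3 workers to 3 distinct jobs.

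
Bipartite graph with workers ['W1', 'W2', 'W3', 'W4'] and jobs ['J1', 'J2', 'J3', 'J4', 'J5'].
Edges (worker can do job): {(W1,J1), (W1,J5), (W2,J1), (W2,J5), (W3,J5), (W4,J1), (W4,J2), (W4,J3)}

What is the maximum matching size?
Maximum matching size = 3

Maximum matching: {(W1,J1), (W3,J5), (W4,J2)}
Size: 3

This assigns 3 workers to 3 distinct jobs.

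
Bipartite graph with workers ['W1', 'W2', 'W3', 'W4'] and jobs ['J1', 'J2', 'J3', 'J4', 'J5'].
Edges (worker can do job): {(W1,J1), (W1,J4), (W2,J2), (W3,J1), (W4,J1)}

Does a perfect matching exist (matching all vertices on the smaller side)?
No, maximum matching has size 3 < 4

Maximum matching has size 3, need 4 for perfect matching.
Unmatched workers: ['W3']
Unmatched jobs: ['J3', 'J5']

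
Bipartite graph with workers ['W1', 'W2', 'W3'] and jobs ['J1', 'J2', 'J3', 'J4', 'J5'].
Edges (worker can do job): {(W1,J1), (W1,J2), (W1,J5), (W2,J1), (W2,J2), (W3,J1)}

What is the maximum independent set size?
Maximum independent set = 5

By König's theorem:
- Min vertex cover = Max matching = 3
- Max independent set = Total vertices - Min vertex cover
- Max independent set = 8 - 3 = 5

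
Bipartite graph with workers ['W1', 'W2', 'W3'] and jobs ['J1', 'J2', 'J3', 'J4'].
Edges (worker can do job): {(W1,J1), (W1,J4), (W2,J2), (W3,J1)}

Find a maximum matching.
Matching: {(W1,J4), (W2,J2), (W3,J1)}

Maximum matching (size 3):
  W1 → J4
  W2 → J2
  W3 → J1

Each worker is assigned to at most one job, and each job to at most one worker.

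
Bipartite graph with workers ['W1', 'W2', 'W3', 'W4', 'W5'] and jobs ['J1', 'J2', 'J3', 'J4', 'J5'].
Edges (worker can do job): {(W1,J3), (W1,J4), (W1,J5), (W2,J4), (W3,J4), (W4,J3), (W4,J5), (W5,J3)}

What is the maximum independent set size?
Maximum independent set = 7

By König's theorem:
- Min vertex cover = Max matching = 3
- Max independent set = Total vertices - Min vertex cover
- Max independent set = 10 - 3 = 7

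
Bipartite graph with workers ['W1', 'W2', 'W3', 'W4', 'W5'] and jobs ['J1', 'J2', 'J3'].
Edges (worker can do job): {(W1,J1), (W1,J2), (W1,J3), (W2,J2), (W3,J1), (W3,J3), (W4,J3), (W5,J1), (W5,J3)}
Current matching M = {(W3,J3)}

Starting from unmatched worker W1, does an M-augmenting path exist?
Yes: W1 → J3 → W3 → J1

An M-augmenting path alternates non-matching / matching edges, starting and ending at unmatched vertices.
Path: W1 → J3 → W3 → J1
(J1 is unmatched in M, so the path is augmenting.)
Flipping edges along this path would increase |M| from 1 to 2.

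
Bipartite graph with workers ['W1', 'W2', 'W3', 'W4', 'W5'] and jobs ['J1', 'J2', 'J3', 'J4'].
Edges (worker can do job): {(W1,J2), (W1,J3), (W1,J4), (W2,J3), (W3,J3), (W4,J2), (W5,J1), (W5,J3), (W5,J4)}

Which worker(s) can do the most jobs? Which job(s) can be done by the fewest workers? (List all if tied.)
Most versatile: W1, W5 (3 jobs); Least covered: J1 (1 workers)

Worker degrees (jobs they can do): W1:3, W2:1, W3:1, W4:1, W5:3
Job degrees (workers who can do it): J1:1, J2:2, J3:4, J4:2

Maximum worker degree is 3, achieved by: W1, W5
Minimum job degree is 1, achieved by: J1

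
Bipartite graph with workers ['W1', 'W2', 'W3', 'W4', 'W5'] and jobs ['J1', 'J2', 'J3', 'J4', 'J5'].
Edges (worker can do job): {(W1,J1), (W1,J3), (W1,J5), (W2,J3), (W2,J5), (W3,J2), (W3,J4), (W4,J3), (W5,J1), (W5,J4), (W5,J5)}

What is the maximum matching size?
Maximum matching size = 5

Maximum matching: {(W1,J1), (W2,J5), (W3,J2), (W4,J3), (W5,J4)}
Size: 5

This assigns 5 workers to 5 distinct jobs.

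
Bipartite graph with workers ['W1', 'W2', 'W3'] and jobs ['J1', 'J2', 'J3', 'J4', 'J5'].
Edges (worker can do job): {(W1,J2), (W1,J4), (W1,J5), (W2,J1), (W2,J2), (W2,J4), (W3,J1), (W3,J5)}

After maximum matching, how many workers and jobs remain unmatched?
Unmatched: 0 workers, 2 jobs

Maximum matching size: 3
Workers: 3 total, 3 matched, 0 unmatched
Jobs: 5 total, 3 matched, 2 unmatched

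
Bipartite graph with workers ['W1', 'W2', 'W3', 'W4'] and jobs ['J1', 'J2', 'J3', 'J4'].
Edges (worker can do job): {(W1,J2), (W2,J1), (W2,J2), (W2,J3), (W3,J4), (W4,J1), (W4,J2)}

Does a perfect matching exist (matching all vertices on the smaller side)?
Yes, perfect matching exists (size 4)

Perfect matching: {(W1,J2), (W2,J3), (W3,J4), (W4,J1)}
All 4 vertices on the smaller side are matched.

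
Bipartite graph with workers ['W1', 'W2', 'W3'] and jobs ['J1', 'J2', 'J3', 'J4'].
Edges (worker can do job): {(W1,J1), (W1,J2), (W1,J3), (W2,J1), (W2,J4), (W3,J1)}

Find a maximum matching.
Matching: {(W1,J2), (W2,J4), (W3,J1)}

Maximum matching (size 3):
  W1 → J2
  W2 → J4
  W3 → J1

Each worker is assigned to at most one job, and each job to at most one worker.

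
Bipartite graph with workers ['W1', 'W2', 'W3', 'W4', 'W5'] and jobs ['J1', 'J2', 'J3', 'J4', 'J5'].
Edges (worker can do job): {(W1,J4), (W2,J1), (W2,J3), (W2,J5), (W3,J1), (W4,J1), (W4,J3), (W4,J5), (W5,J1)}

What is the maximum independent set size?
Maximum independent set = 6

By König's theorem:
- Min vertex cover = Max matching = 4
- Max independent set = Total vertices - Min vertex cover
- Max independent set = 10 - 4 = 6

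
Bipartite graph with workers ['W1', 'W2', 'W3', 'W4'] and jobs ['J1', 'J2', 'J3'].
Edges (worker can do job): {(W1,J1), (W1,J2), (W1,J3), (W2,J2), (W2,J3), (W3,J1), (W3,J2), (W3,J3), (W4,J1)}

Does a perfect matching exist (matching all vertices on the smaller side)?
Yes, perfect matching exists (size 3)

Perfect matching: {(W1,J2), (W3,J3), (W4,J1)}
All 3 vertices on the smaller side are matched.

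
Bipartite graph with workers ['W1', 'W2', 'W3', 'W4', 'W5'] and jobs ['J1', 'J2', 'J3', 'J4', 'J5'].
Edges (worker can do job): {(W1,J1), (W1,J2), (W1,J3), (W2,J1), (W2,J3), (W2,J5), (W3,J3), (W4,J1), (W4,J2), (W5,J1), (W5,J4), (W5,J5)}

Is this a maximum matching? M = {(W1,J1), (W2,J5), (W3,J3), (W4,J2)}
No, size 4 is not maximum

Proposed matching has size 4.
Maximum matching size for this graph: 5.

This is NOT maximum - can be improved to size 5.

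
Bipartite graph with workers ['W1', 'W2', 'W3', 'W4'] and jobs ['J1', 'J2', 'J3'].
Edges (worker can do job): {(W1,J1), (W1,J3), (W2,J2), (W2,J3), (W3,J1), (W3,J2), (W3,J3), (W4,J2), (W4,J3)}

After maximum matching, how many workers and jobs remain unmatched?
Unmatched: 1 workers, 0 jobs

Maximum matching size: 3
Workers: 4 total, 3 matched, 1 unmatched
Jobs: 3 total, 3 matched, 0 unmatched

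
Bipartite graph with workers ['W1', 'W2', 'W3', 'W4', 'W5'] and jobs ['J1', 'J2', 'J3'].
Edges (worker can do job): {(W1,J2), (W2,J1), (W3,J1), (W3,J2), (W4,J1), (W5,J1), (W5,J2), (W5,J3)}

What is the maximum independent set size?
Maximum independent set = 5

By König's theorem:
- Min vertex cover = Max matching = 3
- Max independent set = Total vertices - Min vertex cover
- Max independent set = 8 - 3 = 5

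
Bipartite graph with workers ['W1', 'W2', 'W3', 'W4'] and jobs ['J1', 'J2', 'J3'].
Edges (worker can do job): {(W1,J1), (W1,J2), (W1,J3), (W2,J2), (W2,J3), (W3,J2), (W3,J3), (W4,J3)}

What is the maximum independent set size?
Maximum independent set = 4

By König's theorem:
- Min vertex cover = Max matching = 3
- Max independent set = Total vertices - Min vertex cover
- Max independent set = 7 - 3 = 4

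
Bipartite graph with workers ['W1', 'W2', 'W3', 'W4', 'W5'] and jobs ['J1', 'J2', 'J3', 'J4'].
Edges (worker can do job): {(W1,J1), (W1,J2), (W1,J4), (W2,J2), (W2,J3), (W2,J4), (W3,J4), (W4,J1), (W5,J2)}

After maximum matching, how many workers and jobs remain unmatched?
Unmatched: 1 workers, 0 jobs

Maximum matching size: 4
Workers: 5 total, 4 matched, 1 unmatched
Jobs: 4 total, 4 matched, 0 unmatched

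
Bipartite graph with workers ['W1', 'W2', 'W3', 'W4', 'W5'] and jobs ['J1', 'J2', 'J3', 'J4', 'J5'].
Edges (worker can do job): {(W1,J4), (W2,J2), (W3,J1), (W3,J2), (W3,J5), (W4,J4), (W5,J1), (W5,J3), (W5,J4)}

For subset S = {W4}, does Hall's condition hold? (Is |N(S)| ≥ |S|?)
Yes: |N(S)| = 1, |S| = 1

Subset S = {W4}
Neighbors N(S) = {J4}

|N(S)| = 1, |S| = 1
Hall's condition: |N(S)| ≥ |S| is satisfied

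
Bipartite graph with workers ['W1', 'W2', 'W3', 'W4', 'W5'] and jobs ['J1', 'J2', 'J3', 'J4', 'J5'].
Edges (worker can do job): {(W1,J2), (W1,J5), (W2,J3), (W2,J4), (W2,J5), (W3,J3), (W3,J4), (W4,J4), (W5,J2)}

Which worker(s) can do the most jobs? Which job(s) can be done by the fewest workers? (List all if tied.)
Most versatile: W2 (3 jobs); Least covered: J1 (0 workers)

Worker degrees (jobs they can do): W1:2, W2:3, W3:2, W4:1, W5:1
Job degrees (workers who can do it): J1:0, J2:2, J3:2, J4:3, J5:2

Maximum worker degree is 3, achieved by: W2
Minimum job degree is 0, achieved by: J1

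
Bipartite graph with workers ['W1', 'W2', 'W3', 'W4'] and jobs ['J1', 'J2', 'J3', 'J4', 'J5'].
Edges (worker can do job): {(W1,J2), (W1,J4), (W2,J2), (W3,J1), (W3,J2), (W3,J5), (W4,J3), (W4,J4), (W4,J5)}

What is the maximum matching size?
Maximum matching size = 4

Maximum matching: {(W1,J4), (W2,J2), (W3,J1), (W4,J3)}
Size: 4

This assigns 4 workers to 4 distinct jobs.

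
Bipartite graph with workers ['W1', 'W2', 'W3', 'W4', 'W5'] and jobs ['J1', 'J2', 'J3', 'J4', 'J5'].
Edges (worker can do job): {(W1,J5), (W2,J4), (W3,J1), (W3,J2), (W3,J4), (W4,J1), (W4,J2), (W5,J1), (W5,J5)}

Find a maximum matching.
Matching: {(W2,J4), (W3,J1), (W4,J2), (W5,J5)}

Maximum matching (size 4):
  W2 → J4
  W3 → J1
  W4 → J2
  W5 → J5

Each worker is assigned to at most one job, and each job to at most one worker.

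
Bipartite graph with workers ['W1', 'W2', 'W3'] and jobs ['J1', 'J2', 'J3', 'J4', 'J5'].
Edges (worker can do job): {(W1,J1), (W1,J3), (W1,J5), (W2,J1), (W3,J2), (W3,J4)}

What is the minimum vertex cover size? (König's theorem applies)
Minimum vertex cover size = 3

By König's theorem: in bipartite graphs,
min vertex cover = max matching = 3

Maximum matching has size 3, so minimum vertex cover also has size 3.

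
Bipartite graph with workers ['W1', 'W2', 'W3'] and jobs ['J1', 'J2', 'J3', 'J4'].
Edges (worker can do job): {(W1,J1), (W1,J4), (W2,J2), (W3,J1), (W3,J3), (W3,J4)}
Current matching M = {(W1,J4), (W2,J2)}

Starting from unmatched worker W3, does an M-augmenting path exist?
Yes: W3 → J1

An M-augmenting path alternates non-matching / matching edges, starting and ending at unmatched vertices.
Path: W3 → J1
(J1 is unmatched in M, so the path is augmenting.)
Flipping edges along this path would increase |M| from 2 to 3.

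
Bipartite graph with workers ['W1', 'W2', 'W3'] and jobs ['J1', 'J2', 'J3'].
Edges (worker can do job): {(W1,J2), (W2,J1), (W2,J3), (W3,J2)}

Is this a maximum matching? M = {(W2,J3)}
No, size 1 is not maximum

Proposed matching has size 1.
Maximum matching size for this graph: 2.

This is NOT maximum - can be improved to size 2.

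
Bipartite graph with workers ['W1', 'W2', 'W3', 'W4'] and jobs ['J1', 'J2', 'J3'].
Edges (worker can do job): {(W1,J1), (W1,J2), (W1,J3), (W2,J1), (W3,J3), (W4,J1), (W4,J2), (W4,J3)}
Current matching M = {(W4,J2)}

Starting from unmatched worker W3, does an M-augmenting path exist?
Yes: W3 → J3

An M-augmenting path alternates non-matching / matching edges, starting and ending at unmatched vertices.
Path: W3 → J3
(J3 is unmatched in M, so the path is augmenting.)
Flipping edges along this path would increase |M| from 1 to 2.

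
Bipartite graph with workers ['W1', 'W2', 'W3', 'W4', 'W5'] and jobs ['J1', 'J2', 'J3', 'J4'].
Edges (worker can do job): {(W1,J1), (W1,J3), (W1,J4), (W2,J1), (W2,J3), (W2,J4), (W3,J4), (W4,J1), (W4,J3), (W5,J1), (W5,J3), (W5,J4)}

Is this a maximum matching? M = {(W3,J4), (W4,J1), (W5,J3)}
Yes, size 3 is maximum

Proposed matching has size 3.
Maximum matching size for this graph: 3.

This is a maximum matching.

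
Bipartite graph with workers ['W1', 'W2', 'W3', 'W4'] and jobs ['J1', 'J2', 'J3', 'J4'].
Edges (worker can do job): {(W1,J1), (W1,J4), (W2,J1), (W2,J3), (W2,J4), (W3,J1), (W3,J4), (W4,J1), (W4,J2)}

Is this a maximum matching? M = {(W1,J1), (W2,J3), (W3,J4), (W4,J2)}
Yes, size 4 is maximum

Proposed matching has size 4.
Maximum matching size for this graph: 4.

This is a maximum matching.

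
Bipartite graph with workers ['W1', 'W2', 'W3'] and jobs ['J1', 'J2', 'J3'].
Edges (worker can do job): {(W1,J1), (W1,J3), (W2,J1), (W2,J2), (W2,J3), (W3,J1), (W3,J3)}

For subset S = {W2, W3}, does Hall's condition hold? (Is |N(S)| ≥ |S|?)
Yes: |N(S)| = 3, |S| = 2

Subset S = {W2, W3}
Neighbors N(S) = {J1, J2, J3}

|N(S)| = 3, |S| = 2
Hall's condition: |N(S)| ≥ |S| is satisfied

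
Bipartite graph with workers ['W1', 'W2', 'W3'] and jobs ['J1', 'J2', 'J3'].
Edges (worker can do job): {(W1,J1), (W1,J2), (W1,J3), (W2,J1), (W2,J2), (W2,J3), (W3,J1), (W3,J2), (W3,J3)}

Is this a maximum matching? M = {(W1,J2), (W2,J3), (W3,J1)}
Yes, size 3 is maximum

Proposed matching has size 3.
Maximum matching size for this graph: 3.

This is a maximum matching.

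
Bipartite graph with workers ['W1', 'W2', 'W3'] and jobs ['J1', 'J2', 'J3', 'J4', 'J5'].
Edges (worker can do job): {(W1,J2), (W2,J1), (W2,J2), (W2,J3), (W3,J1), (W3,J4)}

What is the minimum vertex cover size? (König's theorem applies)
Minimum vertex cover size = 3

By König's theorem: in bipartite graphs,
min vertex cover = max matching = 3

Maximum matching has size 3, so minimum vertex cover also has size 3.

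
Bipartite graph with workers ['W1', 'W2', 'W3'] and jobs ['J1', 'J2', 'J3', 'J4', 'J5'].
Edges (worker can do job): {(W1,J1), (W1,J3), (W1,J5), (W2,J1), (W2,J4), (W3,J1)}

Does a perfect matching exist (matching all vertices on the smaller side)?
Yes, perfect matching exists (size 3)

Perfect matching: {(W1,J5), (W2,J4), (W3,J1)}
All 3 vertices on the smaller side are matched.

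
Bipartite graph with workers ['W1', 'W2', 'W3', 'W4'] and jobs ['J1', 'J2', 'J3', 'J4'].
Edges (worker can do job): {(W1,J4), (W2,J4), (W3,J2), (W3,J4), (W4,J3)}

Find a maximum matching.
Matching: {(W1,J4), (W3,J2), (W4,J3)}

Maximum matching (size 3):
  W1 → J4
  W3 → J2
  W4 → J3

Each worker is assigned to at most one job, and each job to at most one worker.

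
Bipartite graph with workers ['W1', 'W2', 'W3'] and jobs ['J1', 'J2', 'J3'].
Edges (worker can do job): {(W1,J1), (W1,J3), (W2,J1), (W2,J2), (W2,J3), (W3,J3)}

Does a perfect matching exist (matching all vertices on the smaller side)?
Yes, perfect matching exists (size 3)

Perfect matching: {(W1,J1), (W2,J2), (W3,J3)}
All 3 vertices on the smaller side are matched.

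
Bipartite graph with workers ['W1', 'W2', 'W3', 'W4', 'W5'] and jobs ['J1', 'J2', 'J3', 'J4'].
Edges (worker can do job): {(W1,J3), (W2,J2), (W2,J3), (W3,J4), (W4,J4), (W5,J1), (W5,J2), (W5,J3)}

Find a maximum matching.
Matching: {(W1,J3), (W2,J2), (W3,J4), (W5,J1)}

Maximum matching (size 4):
  W1 → J3
  W2 → J2
  W3 → J4
  W5 → J1

Each worker is assigned to at most one job, and each job to at most one worker.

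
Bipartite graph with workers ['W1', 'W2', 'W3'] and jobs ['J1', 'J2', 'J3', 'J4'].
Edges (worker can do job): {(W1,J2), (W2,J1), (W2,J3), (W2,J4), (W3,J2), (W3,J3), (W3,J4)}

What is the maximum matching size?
Maximum matching size = 3

Maximum matching: {(W1,J2), (W2,J4), (W3,J3)}
Size: 3

This assigns 3 workers to 3 distinct jobs.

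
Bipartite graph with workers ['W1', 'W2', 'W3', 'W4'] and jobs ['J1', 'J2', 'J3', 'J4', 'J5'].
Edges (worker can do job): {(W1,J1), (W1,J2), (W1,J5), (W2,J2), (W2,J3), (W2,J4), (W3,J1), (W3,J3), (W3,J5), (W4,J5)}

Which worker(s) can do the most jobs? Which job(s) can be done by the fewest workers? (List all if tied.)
Most versatile: W1, W2, W3 (3 jobs); Least covered: J4 (1 workers)

Worker degrees (jobs they can do): W1:3, W2:3, W3:3, W4:1
Job degrees (workers who can do it): J1:2, J2:2, J3:2, J4:1, J5:3

Maximum worker degree is 3, achieved by: W1, W2, W3
Minimum job degree is 1, achieved by: J4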